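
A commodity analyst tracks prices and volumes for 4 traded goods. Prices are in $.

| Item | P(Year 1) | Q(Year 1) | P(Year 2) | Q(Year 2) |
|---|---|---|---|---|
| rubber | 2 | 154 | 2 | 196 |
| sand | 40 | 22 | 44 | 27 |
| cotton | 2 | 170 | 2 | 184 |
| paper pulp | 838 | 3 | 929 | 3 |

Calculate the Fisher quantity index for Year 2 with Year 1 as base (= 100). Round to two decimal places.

Laspeyres component (base-period weights):
ΣP(Year 1)Q(Year 2) = 2×196 + 40×27 + 2×184 + 838×3 = 392 + 1080 + 368 + 2514 = 4354
ΣP(Year 1)Q(Year 1) = 2×154 + 40×22 + 2×170 + 838×3 = 308 + 880 + 340 + 2514 = 4042
L = 4354 / 4042 × 100 = 107.7190
Paasche component (current-period weights):
ΣP(Year 2)Q(Year 2) = 2×196 + 44×27 + 2×184 + 929×3 = 392 + 1188 + 368 + 2787 = 4735
ΣP(Year 2)Q(Year 1) = 2×154 + 44×22 + 2×170 + 929×3 = 308 + 968 + 340 + 2787 = 4403
P = 4735 / 4403 × 100 = 107.5403
Fisher = √(L × P) = √(107.7190 × 107.5403) = 107.6296

107.63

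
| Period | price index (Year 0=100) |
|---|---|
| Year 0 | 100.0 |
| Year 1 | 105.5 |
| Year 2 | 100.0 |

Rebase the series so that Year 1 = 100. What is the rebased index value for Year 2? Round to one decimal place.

94.8

Rebased(Year 2) = 100.0 / 105.5 × 100 = 94.7867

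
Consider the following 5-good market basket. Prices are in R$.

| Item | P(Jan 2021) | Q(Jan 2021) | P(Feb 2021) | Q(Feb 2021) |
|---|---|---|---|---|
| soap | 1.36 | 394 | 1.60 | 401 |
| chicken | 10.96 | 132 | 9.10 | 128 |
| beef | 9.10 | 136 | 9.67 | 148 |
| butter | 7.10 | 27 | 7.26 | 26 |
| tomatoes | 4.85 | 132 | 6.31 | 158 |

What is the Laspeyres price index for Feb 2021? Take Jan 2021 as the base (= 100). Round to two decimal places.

Laspeyres price index uses base-period quantities as weights.
ΣP(Feb 2021)·Q(Jan 2021) = 1.60×394 + 9.10×132 + 9.67×136 + 7.26×27 + 6.31×132 = 630.4 + 1201.2 + 1315.12 + 196.02 + 832.92 = 4175.66
ΣP(Jan 2021)·Q(Jan 2021) = 1.36×394 + 10.96×132 + 9.10×136 + 7.10×27 + 4.85×132 = 535.84 + 1446.72 + 1237.6 + 191.7 + 640.2 = 4052.06
Index = 4175.66 / 4052.06 × 100 = 103.0503

103.05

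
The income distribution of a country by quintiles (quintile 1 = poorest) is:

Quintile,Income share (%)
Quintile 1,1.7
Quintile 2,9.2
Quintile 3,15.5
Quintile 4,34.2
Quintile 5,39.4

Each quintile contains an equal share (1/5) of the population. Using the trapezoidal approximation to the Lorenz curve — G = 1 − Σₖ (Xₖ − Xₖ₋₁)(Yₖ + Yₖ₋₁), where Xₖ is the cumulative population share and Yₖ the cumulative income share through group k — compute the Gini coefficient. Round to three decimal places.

0.402

Cumulative income shares Yₖ: 0.0170, 0.1090, 0.2640, 0.6060, 1.0000
Σ (Xₖ−Xₖ₋₁)(Yₖ+Yₖ₋₁) = (1/5)(0.0170+0.0000) + (1/5)(0.1090+0.0170) + (1/5)(0.2640+0.1090) + (1/5)(0.6060+0.2640) + (1/5)(1.0000+0.6060)
  = 0.0034 + 0.0252 + 0.0746 + 0.1740 + 0.3212 = 0.5984
G = 1 − 0.5984 = 0.4016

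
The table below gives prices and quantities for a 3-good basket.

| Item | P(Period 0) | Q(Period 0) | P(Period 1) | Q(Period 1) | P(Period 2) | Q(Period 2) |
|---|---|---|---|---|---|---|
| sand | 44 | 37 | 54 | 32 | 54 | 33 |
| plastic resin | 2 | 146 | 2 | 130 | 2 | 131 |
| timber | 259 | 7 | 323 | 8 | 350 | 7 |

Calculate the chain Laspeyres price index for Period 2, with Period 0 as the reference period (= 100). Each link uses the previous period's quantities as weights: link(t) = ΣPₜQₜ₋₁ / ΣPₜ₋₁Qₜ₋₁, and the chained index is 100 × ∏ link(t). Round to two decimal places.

127.67

Link Period 0→Period 1:
ΣP(Period 1)Q(Period 0) = 54×37 + 2×146 + 323×7 = 1998 + 292 + 2261 = 4551
ΣP(Period 0)Q(Period 0) = 44×37 + 2×146 + 259×7 = 1628 + 292 + 1813 = 3733
link = 4551/3733 = 1.219127
Link Period 1→Period 2:
ΣP(Period 2)Q(Period 1) = 54×32 + 2×130 + 350×8 = 1728 + 260 + 2800 = 4788
ΣP(Period 1)Q(Period 1) = 54×32 + 2×130 + 323×8 = 1728 + 260 + 2584 = 4572
link = 4788/4572 = 1.047244
Chained index = 100 × 1.219127 × 1.047244 = 127.6723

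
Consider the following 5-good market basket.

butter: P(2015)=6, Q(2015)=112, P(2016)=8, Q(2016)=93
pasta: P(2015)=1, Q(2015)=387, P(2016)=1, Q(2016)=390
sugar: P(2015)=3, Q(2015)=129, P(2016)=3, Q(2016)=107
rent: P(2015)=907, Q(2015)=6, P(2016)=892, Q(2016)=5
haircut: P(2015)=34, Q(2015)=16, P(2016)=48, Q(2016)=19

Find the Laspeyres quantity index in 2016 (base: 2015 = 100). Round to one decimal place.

86.8

Laspeyres quantity index uses base-period prices as weights.
ΣP(2015)·Q(2016) = 6×93 + 1×390 + 3×107 + 907×5 + 34×19 = 558 + 390 + 321 + 4535 + 646 = 6450
ΣP(2015)·Q(2015) = 6×112 + 1×387 + 3×129 + 907×6 + 34×16 = 672 + 387 + 387 + 5442 + 544 = 7432
Index = 6450 / 7432 × 100 = 86.7869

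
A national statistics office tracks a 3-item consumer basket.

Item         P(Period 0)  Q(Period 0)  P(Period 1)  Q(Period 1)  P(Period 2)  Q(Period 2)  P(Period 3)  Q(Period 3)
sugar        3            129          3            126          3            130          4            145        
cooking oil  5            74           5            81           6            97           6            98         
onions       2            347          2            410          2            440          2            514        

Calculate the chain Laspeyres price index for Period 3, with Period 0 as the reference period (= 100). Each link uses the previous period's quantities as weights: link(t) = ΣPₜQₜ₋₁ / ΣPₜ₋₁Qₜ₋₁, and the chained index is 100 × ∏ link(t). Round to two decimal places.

112.43

Link Period 0→Period 1:
ΣP(Period 1)Q(Period 0) = 3×129 + 5×74 + 2×347 = 387 + 370 + 694 = 1451
ΣP(Period 0)Q(Period 0) = 3×129 + 5×74 + 2×347 = 387 + 370 + 694 = 1451
link = 1451/1451 = 1.000000
Link Period 1→Period 2:
ΣP(Period 2)Q(Period 1) = 3×126 + 6×81 + 2×410 = 378 + 486 + 820 = 1684
ΣP(Period 1)Q(Period 1) = 3×126 + 5×81 + 2×410 = 378 + 405 + 820 = 1603
link = 1684/1603 = 1.050530
Link Period 2→Period 3:
ΣP(Period 3)Q(Period 2) = 4×130 + 6×97 + 2×440 = 520 + 582 + 880 = 1982
ΣP(Period 2)Q(Period 2) = 3×130 + 6×97 + 2×440 = 390 + 582 + 880 = 1852
link = 1982/1852 = 1.070194
Chained index = 100 × 1.000000 × 1.050530 × 1.070194 = 112.4272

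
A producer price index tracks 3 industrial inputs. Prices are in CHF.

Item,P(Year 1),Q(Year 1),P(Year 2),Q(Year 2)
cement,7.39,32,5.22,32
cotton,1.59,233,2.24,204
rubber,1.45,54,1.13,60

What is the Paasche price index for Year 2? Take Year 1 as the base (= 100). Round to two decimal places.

Paasche price index uses current-period quantities as weights.
ΣP(Year 2)·Q(Year 2) = 5.22×32 + 2.24×204 + 1.13×60 = 167.04 + 456.96 + 67.8 = 691.8
ΣP(Year 1)·Q(Year 2) = 7.39×32 + 1.59×204 + 1.45×60 = 236.48 + 324.36 + 87 = 647.84
Index = 691.8 / 647.84 × 100 = 106.7856

106.79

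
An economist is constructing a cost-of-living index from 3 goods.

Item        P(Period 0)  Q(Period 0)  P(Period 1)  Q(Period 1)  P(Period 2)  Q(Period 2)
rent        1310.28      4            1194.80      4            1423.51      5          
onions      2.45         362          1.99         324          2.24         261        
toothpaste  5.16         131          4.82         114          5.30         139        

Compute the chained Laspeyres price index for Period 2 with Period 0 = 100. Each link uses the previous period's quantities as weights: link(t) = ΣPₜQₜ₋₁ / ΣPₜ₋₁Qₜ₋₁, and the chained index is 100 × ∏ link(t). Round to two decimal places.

Link Period 0→Period 1:
ΣP(Period 1)Q(Period 0) = 1194.80×4 + 1.99×362 + 4.82×131 = 4779.2 + 720.38 + 631.42 = 6131
ΣP(Period 0)Q(Period 0) = 1310.28×4 + 2.45×362 + 5.16×131 = 5241.12 + 886.9 + 675.96 = 6803.98
link = 6131/6803.98 = 0.901090
Link Period 1→Period 2:
ΣP(Period 2)Q(Period 1) = 1423.51×4 + 2.24×324 + 5.30×114 = 5694.04 + 725.76 + 604.2 = 7024
ΣP(Period 1)Q(Period 1) = 1194.80×4 + 1.99×324 + 4.82×114 = 4779.2 + 644.76 + 549.48 = 5973.44
link = 7024/5973.44 = 1.175872
Chained index = 100 × 0.901090 × 1.175872 = 105.9567

105.96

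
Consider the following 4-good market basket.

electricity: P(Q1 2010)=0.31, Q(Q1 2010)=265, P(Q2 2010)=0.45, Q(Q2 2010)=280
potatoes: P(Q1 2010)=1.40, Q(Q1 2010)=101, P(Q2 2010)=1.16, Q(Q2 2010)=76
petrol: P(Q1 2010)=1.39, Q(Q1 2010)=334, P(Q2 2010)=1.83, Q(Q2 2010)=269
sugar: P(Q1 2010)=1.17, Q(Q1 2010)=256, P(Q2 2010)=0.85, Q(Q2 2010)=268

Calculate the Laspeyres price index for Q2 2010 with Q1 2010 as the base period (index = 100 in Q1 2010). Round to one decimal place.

107.9

Laspeyres price index uses base-period quantities as weights.
ΣP(Q2 2010)·Q(Q1 2010) = 0.45×265 + 1.16×101 + 1.83×334 + 0.85×256 = 119.25 + 117.16 + 611.22 + 217.6 = 1065.23
ΣP(Q1 2010)·Q(Q1 2010) = 0.31×265 + 1.40×101 + 1.39×334 + 1.17×256 = 82.15 + 141.4 + 464.26 + 299.52 = 987.33
Index = 1065.23 / 987.33 × 100 = 107.8900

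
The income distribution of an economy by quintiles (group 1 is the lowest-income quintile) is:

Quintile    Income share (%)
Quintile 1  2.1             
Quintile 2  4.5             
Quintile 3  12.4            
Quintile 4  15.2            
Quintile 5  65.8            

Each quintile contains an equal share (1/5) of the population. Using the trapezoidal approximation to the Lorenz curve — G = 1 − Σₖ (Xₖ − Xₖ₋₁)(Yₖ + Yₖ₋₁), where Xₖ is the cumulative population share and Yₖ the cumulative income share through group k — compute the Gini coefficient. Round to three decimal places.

Cumulative income shares Yₖ: 0.0210, 0.0660, 0.1900, 0.3420, 1.0000
Σ (Xₖ−Xₖ₋₁)(Yₖ+Yₖ₋₁) = (1/5)(0.0210+0.0000) + (1/5)(0.0660+0.0210) + (1/5)(0.1900+0.0660) + (1/5)(0.3420+0.1900) + (1/5)(1.0000+0.3420)
  = 0.0042 + 0.0174 + 0.0512 + 0.1064 + 0.2684 = 0.4476
G = 1 − 0.4476 = 0.5524

0.552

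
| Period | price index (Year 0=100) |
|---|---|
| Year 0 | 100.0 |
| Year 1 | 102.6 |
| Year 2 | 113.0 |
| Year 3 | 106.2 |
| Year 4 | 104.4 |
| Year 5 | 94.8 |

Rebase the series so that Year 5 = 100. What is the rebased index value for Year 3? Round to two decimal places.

112.03

Rebased(Year 3) = 106.2 / 94.8 × 100 = 112.0253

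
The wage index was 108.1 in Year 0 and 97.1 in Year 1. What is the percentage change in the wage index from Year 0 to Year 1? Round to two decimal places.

Change = (97.1 − 108.1) / 108.1 × 100
       = -11.0 / 108.1 × 100 = -10.1758%

-10.18%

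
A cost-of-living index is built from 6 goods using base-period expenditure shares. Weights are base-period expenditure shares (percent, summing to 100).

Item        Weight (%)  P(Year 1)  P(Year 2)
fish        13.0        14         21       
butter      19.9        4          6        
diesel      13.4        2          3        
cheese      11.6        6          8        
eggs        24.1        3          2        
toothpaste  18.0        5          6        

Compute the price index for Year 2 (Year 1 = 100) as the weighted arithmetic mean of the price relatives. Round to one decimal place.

fish: 13.0 × (21/14) = 13.0 × 1.500000 = 19.5000
butter: 19.9 × (6/4) = 19.9 × 1.500000 = 29.8500
diesel: 13.4 × (3/2) = 13.4 × 1.500000 = 20.1000
cheese: 11.6 × (8/6) = 11.6 × 1.333333 = 15.4667
eggs: 24.1 × (2/3) = 24.1 × 0.666667 = 16.0667
toothpaste: 18.0 × (6/5) = 18.0 × 1.200000 = 21.6000
Index = Σ wᵢ·(p₁ᵢ/p₀ᵢ) = 19.5000 + 29.8500 + 20.1000 + 15.4667 + 16.0667 + 21.6000 = 122.5833

122.6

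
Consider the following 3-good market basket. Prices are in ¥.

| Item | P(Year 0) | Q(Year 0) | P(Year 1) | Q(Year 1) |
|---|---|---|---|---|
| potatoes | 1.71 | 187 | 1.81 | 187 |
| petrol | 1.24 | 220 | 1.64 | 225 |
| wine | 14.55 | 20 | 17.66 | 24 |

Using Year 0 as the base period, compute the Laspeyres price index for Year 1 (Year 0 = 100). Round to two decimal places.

Laspeyres price index uses base-period quantities as weights.
ΣP(Year 1)·Q(Year 0) = 1.81×187 + 1.64×220 + 17.66×20 = 338.47 + 360.8 + 353.2 = 1052.47
ΣP(Year 0)·Q(Year 0) = 1.71×187 + 1.24×220 + 14.55×20 = 319.77 + 272.8 + 291 = 883.57
Index = 1052.47 / 883.57 × 100 = 119.1156

119.12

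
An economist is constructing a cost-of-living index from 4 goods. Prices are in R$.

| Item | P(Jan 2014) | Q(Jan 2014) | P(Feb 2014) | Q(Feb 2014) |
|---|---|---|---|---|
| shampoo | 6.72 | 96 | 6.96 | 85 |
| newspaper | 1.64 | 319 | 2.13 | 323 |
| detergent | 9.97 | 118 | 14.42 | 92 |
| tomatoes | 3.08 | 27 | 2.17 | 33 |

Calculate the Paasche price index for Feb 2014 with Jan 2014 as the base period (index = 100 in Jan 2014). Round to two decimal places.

Paasche price index uses current-period quantities as weights.
ΣP(Feb 2014)·Q(Feb 2014) = 6.96×85 + 2.13×323 + 14.42×92 + 2.17×33 = 591.6 + 687.99 + 1326.64 + 71.61 = 2677.84
ΣP(Jan 2014)·Q(Feb 2014) = 6.72×85 + 1.64×323 + 9.97×92 + 3.08×33 = 571.2 + 529.72 + 917.24 + 101.64 = 2119.8
Index = 2677.84 / 2119.8 × 100 = 126.3251

126.33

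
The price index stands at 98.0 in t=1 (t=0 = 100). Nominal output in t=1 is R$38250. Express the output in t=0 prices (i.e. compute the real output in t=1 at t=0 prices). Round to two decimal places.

39030.61

Real = Nominal ÷ (Index/100) = 38250 ÷ (98.0/100)
     = 38250 ÷ 0.980 = 39030.6122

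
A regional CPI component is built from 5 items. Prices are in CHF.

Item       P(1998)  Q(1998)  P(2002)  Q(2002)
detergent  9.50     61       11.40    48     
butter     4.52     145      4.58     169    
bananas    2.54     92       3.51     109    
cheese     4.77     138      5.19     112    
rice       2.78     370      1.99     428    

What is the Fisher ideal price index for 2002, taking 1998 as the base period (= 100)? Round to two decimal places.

Laspeyres component (base-period weights):
ΣP(2002)Q(1998) = 11.40×61 + 4.58×145 + 3.51×92 + 5.19×138 + 1.99×370 = 695.4 + 664.1 + 322.92 + 716.22 + 736.3 = 3134.94
ΣP(1998)Q(1998) = 9.50×61 + 4.52×145 + 2.54×92 + 4.77×138 + 2.78×370 = 579.5 + 655.4 + 233.68 + 658.26 + 1028.6 = 3155.44
L = 3134.94 / 3155.44 × 100 = 99.3503
Paasche component (current-period weights):
ΣP(2002)Q(2002) = 11.40×48 + 4.58×169 + 3.51×109 + 5.19×112 + 1.99×428 = 547.2 + 774.02 + 382.59 + 581.28 + 851.72 = 3136.81
ΣP(1998)Q(2002) = 9.50×48 + 4.52×169 + 2.54×109 + 4.77×112 + 2.78×428 = 456 + 763.88 + 276.86 + 534.24 + 1189.84 = 3220.82
P = 3136.81 / 3220.82 × 100 = 97.3917
Fisher = √(L × P) = √(99.3503 × 97.3917) = 98.3661

98.37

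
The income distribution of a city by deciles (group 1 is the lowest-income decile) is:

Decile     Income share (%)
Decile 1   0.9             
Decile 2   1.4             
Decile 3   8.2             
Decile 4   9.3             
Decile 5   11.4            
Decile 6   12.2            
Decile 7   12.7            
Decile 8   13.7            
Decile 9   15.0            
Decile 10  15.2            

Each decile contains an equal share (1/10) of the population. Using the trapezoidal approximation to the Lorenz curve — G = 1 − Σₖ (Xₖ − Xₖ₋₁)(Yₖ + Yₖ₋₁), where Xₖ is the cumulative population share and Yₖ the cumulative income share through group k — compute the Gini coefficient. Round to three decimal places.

0.262

Cumulative income shares Yₖ: 0.0090, 0.0230, 0.1050, 0.1980, 0.3120, 0.4340, 0.5610, 0.6980, 0.8480, 1.0000
Σ (Xₖ−Xₖ₋₁)(Yₖ+Yₖ₋₁) = (1/10)(0.0090+0.0000) + (1/10)(0.0230+0.0090) + (1/10)(0.1050+0.0230) + (1/10)(0.1980+0.1050) + (1/10)(0.3120+0.1980) + (1/10)(0.4340+0.3120) + (1/10)(0.5610+0.4340) + (1/10)(0.6980+0.5610) + (1/10)(0.8480+0.6980) + (1/10)(1.0000+0.8480)
  = 0.0009 + 0.0032 + 0.0128 + 0.0303 + 0.0510 + 0.0746 + 0.0995 + 0.1259 + 0.1546 + 0.1848 = 0.7376
G = 1 − 0.7376 = 0.2624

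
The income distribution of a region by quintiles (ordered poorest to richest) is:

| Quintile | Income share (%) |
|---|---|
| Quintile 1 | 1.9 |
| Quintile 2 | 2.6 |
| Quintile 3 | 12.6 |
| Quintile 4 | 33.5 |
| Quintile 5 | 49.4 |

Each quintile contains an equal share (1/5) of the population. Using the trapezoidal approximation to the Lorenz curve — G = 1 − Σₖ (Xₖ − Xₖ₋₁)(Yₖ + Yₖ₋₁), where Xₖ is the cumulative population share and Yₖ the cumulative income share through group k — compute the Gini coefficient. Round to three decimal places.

Cumulative income shares Yₖ: 0.0190, 0.0450, 0.1710, 0.5060, 1.0000
Σ (Xₖ−Xₖ₋₁)(Yₖ+Yₖ₋₁) = (1/5)(0.0190+0.0000) + (1/5)(0.0450+0.0190) + (1/5)(0.1710+0.0450) + (1/5)(0.5060+0.1710) + (1/5)(1.0000+0.5060)
  = 0.0038 + 0.0128 + 0.0432 + 0.1354 + 0.3012 = 0.4964
G = 1 − 0.4964 = 0.5036

0.504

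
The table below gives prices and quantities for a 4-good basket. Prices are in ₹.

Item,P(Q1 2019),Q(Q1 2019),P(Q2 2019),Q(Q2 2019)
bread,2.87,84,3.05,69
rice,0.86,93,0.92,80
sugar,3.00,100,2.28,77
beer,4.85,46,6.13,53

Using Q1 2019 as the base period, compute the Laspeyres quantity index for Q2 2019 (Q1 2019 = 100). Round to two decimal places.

89.42

Laspeyres quantity index uses base-period prices as weights.
ΣP(Q1 2019)·Q(Q2 2019) = 2.87×69 + 0.86×80 + 3.00×77 + 4.85×53 = 198.03 + 68.8 + 231 + 257.05 = 754.88
ΣP(Q1 2019)·Q(Q1 2019) = 2.87×84 + 0.86×93 + 3.00×100 + 4.85×46 = 241.08 + 79.98 + 300 + 223.1 = 844.16
Index = 754.88 / 844.16 × 100 = 89.4238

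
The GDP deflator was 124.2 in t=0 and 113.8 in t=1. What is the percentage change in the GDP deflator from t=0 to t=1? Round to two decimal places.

Change = (113.8 − 124.2) / 124.2 × 100
       = -10.4 / 124.2 × 100 = -8.3736%

-8.37%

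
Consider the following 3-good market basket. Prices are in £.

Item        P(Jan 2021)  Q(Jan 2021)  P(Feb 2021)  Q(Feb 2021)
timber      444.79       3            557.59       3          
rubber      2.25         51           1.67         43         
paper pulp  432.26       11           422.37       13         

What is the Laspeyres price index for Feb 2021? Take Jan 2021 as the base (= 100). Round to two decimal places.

103.22

Laspeyres price index uses base-period quantities as weights.
ΣP(Feb 2021)·Q(Jan 2021) = 557.59×3 + 1.67×51 + 422.37×11 = 1672.77 + 85.17 + 4646.07 = 6404.01
ΣP(Jan 2021)·Q(Jan 2021) = 444.79×3 + 2.25×51 + 432.26×11 = 1334.37 + 114.75 + 4754.86 = 6203.98
Index = 6404.01 / 6203.98 × 100 = 103.2242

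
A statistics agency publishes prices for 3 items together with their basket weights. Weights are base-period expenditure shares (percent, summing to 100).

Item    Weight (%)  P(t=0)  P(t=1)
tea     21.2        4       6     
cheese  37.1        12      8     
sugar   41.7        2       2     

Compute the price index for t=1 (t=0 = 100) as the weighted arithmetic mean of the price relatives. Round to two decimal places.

tea: 21.2 × (6/4) = 21.2 × 1.500000 = 31.8000
cheese: 37.1 × (8/12) = 37.1 × 0.666667 = 24.7333
sugar: 41.7 × (2/2) = 41.7 × 1.000000 = 41.7000
Index = Σ wᵢ·(p₁ᵢ/p₀ᵢ) = 31.8000 + 24.7333 + 41.7000 = 98.2333

98.23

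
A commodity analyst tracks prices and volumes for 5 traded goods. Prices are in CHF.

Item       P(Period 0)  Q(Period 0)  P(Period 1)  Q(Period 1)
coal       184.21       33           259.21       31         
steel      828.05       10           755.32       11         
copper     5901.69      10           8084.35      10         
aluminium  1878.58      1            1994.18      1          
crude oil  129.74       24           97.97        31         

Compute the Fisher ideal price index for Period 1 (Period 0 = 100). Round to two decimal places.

128.72

Laspeyres component (base-period weights):
ΣP(Period 1)Q(Period 0) = 259.21×33 + 755.32×10 + 8084.35×10 + 1994.18×1 + 97.97×24 = 8553.93 + 7553.2 + 80843.5 + 1994.18 + 2351.28 = 101296.09
ΣP(Period 0)Q(Period 0) = 184.21×33 + 828.05×10 + 5901.69×10 + 1878.58×1 + 129.74×24 = 6078.93 + 8280.5 + 59016.9 + 1878.58 + 3113.76 = 78368.67
L = 101296.09 / 78368.67 × 100 = 129.2558
Paasche component (current-period weights):
ΣP(Period 1)Q(Period 1) = 259.21×31 + 755.32×11 + 8084.35×10 + 1994.18×1 + 97.97×31 = 8035.51 + 8308.52 + 80843.5 + 1994.18 + 3037.07 = 102218.78
ΣP(Period 0)Q(Period 1) = 184.21×31 + 828.05×11 + 5901.69×10 + 1878.58×1 + 129.74×31 = 5710.51 + 9108.55 + 59016.9 + 1878.58 + 4021.94 = 79736.48
P = 102218.78 / 79736.48 × 100 = 128.1958
Fisher = √(L × P) = √(129.2558 × 128.1958) = 128.7247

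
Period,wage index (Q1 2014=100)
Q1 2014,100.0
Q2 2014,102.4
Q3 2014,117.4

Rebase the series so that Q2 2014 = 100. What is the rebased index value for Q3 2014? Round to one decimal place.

Rebased(Q3 2014) = 117.4 / 102.4 × 100 = 114.6484

114.6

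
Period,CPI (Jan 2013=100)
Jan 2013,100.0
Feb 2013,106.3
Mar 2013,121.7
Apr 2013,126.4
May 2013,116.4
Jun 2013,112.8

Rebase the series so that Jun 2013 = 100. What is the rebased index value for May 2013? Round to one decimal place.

103.2

Rebased(May 2013) = 116.4 / 112.8 × 100 = 103.1915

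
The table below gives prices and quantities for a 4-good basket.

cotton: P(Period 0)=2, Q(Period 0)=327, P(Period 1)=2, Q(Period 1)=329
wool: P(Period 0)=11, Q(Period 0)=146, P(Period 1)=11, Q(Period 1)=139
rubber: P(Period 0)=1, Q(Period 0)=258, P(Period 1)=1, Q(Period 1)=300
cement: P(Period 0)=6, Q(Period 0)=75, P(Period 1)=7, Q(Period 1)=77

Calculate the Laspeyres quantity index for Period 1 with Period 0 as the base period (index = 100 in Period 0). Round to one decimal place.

Laspeyres quantity index uses base-period prices as weights.
ΣP(Period 0)·Q(Period 1) = 2×329 + 11×139 + 1×300 + 6×77 = 658 + 1529 + 300 + 462 = 2949
ΣP(Period 0)·Q(Period 0) = 2×327 + 11×146 + 1×258 + 6×75 = 654 + 1606 + 258 + 450 = 2968
Index = 2949 / 2968 × 100 = 99.3598

99.4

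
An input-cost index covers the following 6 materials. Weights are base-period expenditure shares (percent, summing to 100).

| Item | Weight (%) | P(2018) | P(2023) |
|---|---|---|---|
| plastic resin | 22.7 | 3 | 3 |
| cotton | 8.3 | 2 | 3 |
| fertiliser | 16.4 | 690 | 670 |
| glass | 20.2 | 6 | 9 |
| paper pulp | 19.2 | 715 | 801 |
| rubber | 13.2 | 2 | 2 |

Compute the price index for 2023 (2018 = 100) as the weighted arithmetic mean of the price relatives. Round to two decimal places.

116.08

plastic resin: 22.7 × (3/3) = 22.7 × 1.000000 = 22.7000
cotton: 8.3 × (3/2) = 8.3 × 1.500000 = 12.4500
fertiliser: 16.4 × (670/690) = 16.4 × 0.971014 = 15.9246
glass: 20.2 × (9/6) = 20.2 × 1.500000 = 30.3000
paper pulp: 19.2 × (801/715) = 19.2 × 1.120280 = 21.5094
rubber: 13.2 × (2/2) = 13.2 × 1.000000 = 13.2000
Index = Σ wᵢ·(p₁ᵢ/p₀ᵢ) = 22.7000 + 12.4500 + 15.9246 + 30.3000 + 21.5094 + 13.2000 = 116.0840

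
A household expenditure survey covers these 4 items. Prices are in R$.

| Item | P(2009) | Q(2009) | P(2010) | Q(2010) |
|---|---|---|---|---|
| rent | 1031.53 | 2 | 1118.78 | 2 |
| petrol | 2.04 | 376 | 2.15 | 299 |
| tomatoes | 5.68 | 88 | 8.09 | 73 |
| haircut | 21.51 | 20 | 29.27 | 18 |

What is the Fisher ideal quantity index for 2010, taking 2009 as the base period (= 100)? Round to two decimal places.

92.23

Laspeyres component (base-period weights):
ΣP(2009)Q(2010) = 1031.53×2 + 2.04×299 + 5.68×73 + 21.51×18 = 2063.06 + 609.96 + 414.64 + 387.18 = 3474.84
ΣP(2009)Q(2009) = 1031.53×2 + 2.04×376 + 5.68×88 + 21.51×20 = 2063.06 + 767.04 + 499.84 + 430.2 = 3760.14
L = 3474.84 / 3760.14 × 100 = 92.4125
Paasche component (current-period weights):
ΣP(2010)Q(2010) = 1118.78×2 + 2.15×299 + 8.09×73 + 29.27×18 = 2237.56 + 642.85 + 590.57 + 526.86 = 3997.84
ΣP(2010)Q(2009) = 1118.78×2 + 2.15×376 + 8.09×88 + 29.27×20 = 2237.56 + 808.4 + 711.92 + 585.4 = 4343.28
P = 3997.84 / 4343.28 × 100 = 92.0466
Fisher = √(L × P) = √(92.4125 × 92.0466) = 92.2294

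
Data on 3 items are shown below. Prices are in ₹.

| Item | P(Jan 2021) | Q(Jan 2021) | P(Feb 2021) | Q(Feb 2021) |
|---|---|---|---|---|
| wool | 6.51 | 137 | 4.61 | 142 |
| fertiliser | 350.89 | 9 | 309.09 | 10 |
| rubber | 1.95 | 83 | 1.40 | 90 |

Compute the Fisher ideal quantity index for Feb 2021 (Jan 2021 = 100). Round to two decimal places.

Laspeyres component (base-period weights):
ΣP(Jan 2021)Q(Feb 2021) = 6.51×142 + 350.89×10 + 1.95×90 = 924.42 + 3508.9 + 175.5 = 4608.82
ΣP(Jan 2021)Q(Jan 2021) = 6.51×137 + 350.89×9 + 1.95×83 = 891.87 + 3158.01 + 161.85 = 4211.73
L = 4608.82 / 4211.73 × 100 = 109.4282
Paasche component (current-period weights):
ΣP(Feb 2021)Q(Feb 2021) = 4.61×142 + 309.09×10 + 1.40×90 = 654.62 + 3090.9 + 126 = 3871.52
ΣP(Feb 2021)Q(Jan 2021) = 4.61×137 + 309.09×9 + 1.40×83 = 631.57 + 2781.81 + 116.2 = 3529.58
P = 3871.52 / 3529.58 × 100 = 109.6878
Fisher = √(L × P) = √(109.4282 × 109.6878) = 109.5579

109.56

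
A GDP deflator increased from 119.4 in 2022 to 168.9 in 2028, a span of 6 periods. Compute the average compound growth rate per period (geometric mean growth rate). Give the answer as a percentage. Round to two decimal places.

Growth factor = (168.9/119.4)^(1/6) = (1.414573)^(1/6) = 1.059508
Growth rate = 1.059508 − 1 = 0.059508 = 5.9508%

5.95%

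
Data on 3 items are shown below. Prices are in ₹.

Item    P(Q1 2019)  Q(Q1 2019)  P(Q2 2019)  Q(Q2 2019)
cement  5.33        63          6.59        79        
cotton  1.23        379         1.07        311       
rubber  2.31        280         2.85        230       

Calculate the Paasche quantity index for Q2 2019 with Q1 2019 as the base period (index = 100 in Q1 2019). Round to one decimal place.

Paasche quantity index uses current-period prices as weights.
ΣP(Q2 2019)·Q(Q2 2019) = 6.59×79 + 1.07×311 + 2.85×230 = 520.61 + 332.77 + 655.5 = 1508.88
ΣP(Q2 2019)·Q(Q1 2019) = 6.59×63 + 1.07×379 + 2.85×280 = 415.17 + 405.53 + 798 = 1618.7
Index = 1508.88 / 1618.7 × 100 = 93.2155

93.2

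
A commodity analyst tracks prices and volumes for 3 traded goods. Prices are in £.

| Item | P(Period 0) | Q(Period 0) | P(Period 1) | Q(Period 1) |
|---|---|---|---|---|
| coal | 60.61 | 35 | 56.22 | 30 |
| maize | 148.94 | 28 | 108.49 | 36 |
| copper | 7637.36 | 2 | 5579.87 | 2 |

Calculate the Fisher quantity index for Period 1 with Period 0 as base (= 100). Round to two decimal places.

Laspeyres component (base-period weights):
ΣP(Period 0)Q(Period 1) = 60.61×30 + 148.94×36 + 7637.36×2 = 1818.3 + 5361.84 + 15274.72 = 22454.86
ΣP(Period 0)Q(Period 0) = 60.61×35 + 148.94×28 + 7637.36×2 = 2121.35 + 4170.32 + 15274.72 = 21566.39
L = 22454.86 / 21566.39 × 100 = 104.1197
Paasche component (current-period weights):
ΣP(Period 1)Q(Period 1) = 56.22×30 + 108.49×36 + 5579.87×2 = 1686.6 + 3905.64 + 11159.74 = 16751.98
ΣP(Period 1)Q(Period 0) = 56.22×35 + 108.49×28 + 5579.87×2 = 1967.7 + 3037.72 + 11159.74 = 16165.16
P = 16751.98 / 16165.16 × 100 = 103.6302
Fisher = √(L × P) = √(104.1197 × 103.6302) = 103.8746

103.87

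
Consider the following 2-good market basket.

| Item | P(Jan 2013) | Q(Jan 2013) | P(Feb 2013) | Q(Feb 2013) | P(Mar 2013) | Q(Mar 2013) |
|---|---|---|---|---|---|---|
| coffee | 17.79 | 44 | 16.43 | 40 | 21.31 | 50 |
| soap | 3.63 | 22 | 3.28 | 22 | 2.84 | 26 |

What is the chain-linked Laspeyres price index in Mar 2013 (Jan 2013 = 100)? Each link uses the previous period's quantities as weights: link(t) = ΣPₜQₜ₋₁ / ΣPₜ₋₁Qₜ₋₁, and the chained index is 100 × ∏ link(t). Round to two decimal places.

115.61

Link Jan 2013→Feb 2013:
ΣP(Feb 2013)Q(Jan 2013) = 16.43×44 + 3.28×22 = 722.92 + 72.16 = 795.08
ΣP(Jan 2013)Q(Jan 2013) = 17.79×44 + 3.63×22 = 782.76 + 79.86 = 862.62
link = 795.08/862.62 = 0.921704
Link Feb 2013→Mar 2013:
ΣP(Mar 2013)Q(Feb 2013) = 21.31×40 + 2.84×22 = 852.4 + 62.48 = 914.88
ΣP(Feb 2013)Q(Feb 2013) = 16.43×40 + 3.28×22 = 657.2 + 72.16 = 729.36
link = 914.88/729.36 = 1.254360
Chained index = 100 × 0.921704 × 1.254360 = 115.6148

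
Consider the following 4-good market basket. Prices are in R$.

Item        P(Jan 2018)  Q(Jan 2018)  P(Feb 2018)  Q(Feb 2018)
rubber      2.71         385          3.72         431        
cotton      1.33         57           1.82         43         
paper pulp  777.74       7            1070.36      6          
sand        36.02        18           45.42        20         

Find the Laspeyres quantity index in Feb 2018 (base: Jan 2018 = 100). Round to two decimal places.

91.68

Laspeyres quantity index uses base-period prices as weights.
ΣP(Jan 2018)·Q(Feb 2018) = 2.71×431 + 1.33×43 + 777.74×6 + 36.02×20 = 1168.01 + 57.19 + 4666.44 + 720.4 = 6612.04
ΣP(Jan 2018)·Q(Jan 2018) = 2.71×385 + 1.33×57 + 777.74×7 + 36.02×18 = 1043.35 + 75.81 + 5444.18 + 648.36 = 7211.7
Index = 6612.04 / 7211.7 × 100 = 91.6849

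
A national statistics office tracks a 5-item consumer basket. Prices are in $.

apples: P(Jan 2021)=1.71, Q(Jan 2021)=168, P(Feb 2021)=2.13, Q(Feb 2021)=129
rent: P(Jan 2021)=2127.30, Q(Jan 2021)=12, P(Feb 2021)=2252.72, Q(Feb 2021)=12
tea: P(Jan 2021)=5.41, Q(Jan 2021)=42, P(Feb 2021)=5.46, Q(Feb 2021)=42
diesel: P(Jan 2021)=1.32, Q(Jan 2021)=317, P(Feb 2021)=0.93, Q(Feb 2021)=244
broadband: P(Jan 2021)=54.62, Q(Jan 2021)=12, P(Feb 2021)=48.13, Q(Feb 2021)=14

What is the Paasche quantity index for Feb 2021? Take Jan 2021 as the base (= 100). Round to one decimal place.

99.8

Paasche quantity index uses current-period prices as weights.
ΣP(Feb 2021)·Q(Feb 2021) = 2.13×129 + 2252.72×12 + 5.46×42 + 0.93×244 + 48.13×14 = 274.77 + 27032.64 + 229.32 + 226.92 + 673.82 = 28437.47
ΣP(Feb 2021)·Q(Jan 2021) = 2.13×168 + 2252.72×12 + 5.46×42 + 0.93×317 + 48.13×12 = 357.84 + 27032.64 + 229.32 + 294.81 + 577.56 = 28492.17
Index = 28437.47 / 28492.17 × 100 = 99.8080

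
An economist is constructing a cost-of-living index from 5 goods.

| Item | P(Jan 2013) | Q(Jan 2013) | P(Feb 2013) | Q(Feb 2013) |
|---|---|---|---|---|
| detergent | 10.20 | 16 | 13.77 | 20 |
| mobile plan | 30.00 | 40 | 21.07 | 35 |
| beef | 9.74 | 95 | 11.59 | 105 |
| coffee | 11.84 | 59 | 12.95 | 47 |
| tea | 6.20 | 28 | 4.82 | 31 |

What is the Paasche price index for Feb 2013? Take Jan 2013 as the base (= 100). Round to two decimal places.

Paasche price index uses current-period quantities as weights.
ΣP(Feb 2013)·Q(Feb 2013) = 13.77×20 + 21.07×35 + 11.59×105 + 12.95×47 + 4.82×31 = 275.4 + 737.45 + 1216.95 + 608.65 + 149.42 = 2987.87
ΣP(Jan 2013)·Q(Feb 2013) = 10.20×20 + 30.00×35 + 9.74×105 + 11.84×47 + 6.20×31 = 204 + 1050 + 1022.7 + 556.48 + 192.2 = 3025.38
Index = 2987.87 / 3025.38 × 100 = 98.7602

98.76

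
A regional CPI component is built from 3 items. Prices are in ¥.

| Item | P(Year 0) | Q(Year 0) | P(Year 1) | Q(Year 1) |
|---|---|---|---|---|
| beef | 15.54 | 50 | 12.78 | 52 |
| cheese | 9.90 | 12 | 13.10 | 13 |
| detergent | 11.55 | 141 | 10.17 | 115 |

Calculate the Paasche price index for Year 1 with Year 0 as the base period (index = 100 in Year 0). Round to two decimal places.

Paasche price index uses current-period quantities as weights.
ΣP(Year 1)·Q(Year 1) = 12.78×52 + 13.10×13 + 10.17×115 = 664.56 + 170.3 + 1169.55 = 2004.41
ΣP(Year 0)·Q(Year 1) = 15.54×52 + 9.90×13 + 11.55×115 = 808.08 + 128.7 + 1328.25 = 2265.03
Index = 2004.41 / 2265.03 × 100 = 88.4938

88.49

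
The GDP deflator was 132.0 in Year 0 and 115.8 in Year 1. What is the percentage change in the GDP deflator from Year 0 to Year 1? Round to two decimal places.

Change = (115.8 − 132.0) / 132.0 × 100
       = -16.2 / 132.0 × 100 = -12.2727%

-12.27%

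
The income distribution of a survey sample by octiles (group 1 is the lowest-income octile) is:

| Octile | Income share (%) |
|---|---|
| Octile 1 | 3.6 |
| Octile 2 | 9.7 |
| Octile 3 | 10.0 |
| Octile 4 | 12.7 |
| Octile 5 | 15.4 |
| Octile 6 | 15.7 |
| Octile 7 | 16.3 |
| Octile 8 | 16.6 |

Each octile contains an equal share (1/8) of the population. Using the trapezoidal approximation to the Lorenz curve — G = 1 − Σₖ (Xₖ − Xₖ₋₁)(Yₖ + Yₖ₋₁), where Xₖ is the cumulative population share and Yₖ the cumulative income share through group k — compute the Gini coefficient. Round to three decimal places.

Cumulative income shares Yₖ: 0.0360, 0.1330, 0.2330, 0.3600, 0.5140, 0.6710, 0.8340, 1.0000
Σ (Xₖ−Xₖ₋₁)(Yₖ+Yₖ₋₁) = (1/8)(0.0360+0.0000) + (1/8)(0.1330+0.0360) + (1/8)(0.2330+0.1330) + (1/8)(0.3600+0.2330) + (1/8)(0.5140+0.3600) + (1/8)(0.6710+0.5140) + (1/8)(0.8340+0.6710) + (1/8)(1.0000+0.8340)
  = 0.0045 + 0.0211 + 0.0457 + 0.0741 + 0.1092 + 0.1481 + 0.1881 + 0.2293 = 0.8203
G = 1 − 0.8203 = 0.1797

0.180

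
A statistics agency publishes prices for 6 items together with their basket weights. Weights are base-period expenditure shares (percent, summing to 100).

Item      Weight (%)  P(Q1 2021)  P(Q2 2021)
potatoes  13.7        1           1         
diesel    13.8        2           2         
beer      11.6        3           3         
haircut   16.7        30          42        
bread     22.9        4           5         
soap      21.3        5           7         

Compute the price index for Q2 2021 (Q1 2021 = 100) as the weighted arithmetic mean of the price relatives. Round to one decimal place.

potatoes: 13.7 × (1/1) = 13.7 × 1.000000 = 13.7000
diesel: 13.8 × (2/2) = 13.8 × 1.000000 = 13.8000
beer: 11.6 × (3/3) = 11.6 × 1.000000 = 11.6000
haircut: 16.7 × (42/30) = 16.7 × 1.400000 = 23.3800
bread: 22.9 × (5/4) = 22.9 × 1.250000 = 28.6250
soap: 21.3 × (7/5) = 21.3 × 1.400000 = 29.8200
Index = Σ wᵢ·(p₁ᵢ/p₀ᵢ) = 13.7000 + 13.8000 + 11.6000 + 23.3800 + 28.6250 + 29.8200 = 120.9250

120.9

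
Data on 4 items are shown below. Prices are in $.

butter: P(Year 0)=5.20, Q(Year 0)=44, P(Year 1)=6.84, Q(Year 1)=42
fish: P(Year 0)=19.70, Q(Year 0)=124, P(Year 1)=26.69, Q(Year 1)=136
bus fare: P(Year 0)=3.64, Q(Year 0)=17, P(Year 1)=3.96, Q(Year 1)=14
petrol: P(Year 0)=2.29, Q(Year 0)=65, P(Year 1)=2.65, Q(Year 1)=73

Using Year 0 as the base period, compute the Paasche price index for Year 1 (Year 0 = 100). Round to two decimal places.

133.71

Paasche price index uses current-period quantities as weights.
ΣP(Year 1)·Q(Year 1) = 6.84×42 + 26.69×136 + 3.96×14 + 2.65×73 = 287.28 + 3629.84 + 55.44 + 193.45 = 4166.01
ΣP(Year 0)·Q(Year 1) = 5.20×42 + 19.70×136 + 3.64×14 + 2.29×73 = 218.4 + 2679.2 + 50.96 + 167.17 = 3115.73
Index = 4166.01 / 3115.73 × 100 = 133.7090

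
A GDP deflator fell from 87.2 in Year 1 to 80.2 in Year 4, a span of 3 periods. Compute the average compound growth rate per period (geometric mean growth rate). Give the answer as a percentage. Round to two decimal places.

Growth factor = (80.2/87.2)^(1/3) = (0.919725)^(1/3) = 0.972492
Growth rate = 0.972492 − 1 = -0.027508 = -2.7508%

-2.75%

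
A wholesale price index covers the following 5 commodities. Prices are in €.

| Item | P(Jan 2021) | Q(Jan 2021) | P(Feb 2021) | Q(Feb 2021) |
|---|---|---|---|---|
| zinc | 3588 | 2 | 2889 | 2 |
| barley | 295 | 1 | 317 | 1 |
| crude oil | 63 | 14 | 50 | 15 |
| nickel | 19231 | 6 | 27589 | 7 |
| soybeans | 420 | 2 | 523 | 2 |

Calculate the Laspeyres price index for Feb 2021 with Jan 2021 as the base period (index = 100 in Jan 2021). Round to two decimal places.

139.17

Laspeyres price index uses base-period quantities as weights.
ΣP(Feb 2021)·Q(Jan 2021) = 2889×2 + 317×1 + 50×14 + 27589×6 + 523×2 = 5778 + 317 + 700 + 165534 + 1046 = 173375
ΣP(Jan 2021)·Q(Jan 2021) = 3588×2 + 295×1 + 63×14 + 19231×6 + 420×2 = 7176 + 295 + 882 + 115386 + 840 = 124579
Index = 173375 / 124579 × 100 = 139.1687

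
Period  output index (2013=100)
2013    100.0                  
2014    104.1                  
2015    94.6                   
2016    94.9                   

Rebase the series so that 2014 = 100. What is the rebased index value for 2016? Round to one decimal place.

Rebased(2016) = 94.9 / 104.1 × 100 = 91.1623

91.2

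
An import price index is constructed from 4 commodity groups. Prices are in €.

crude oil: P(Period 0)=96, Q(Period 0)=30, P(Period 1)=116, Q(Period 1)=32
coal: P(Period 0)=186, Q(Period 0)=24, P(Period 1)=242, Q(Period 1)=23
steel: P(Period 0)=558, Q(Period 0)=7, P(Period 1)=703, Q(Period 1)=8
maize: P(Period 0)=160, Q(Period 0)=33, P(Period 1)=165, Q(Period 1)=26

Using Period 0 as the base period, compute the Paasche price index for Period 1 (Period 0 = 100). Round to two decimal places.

Paasche price index uses current-period quantities as weights.
ΣP(Period 1)·Q(Period 1) = 116×32 + 242×23 + 703×8 + 165×26 = 3712 + 5566 + 5624 + 4290 = 19192
ΣP(Period 0)·Q(Period 1) = 96×32 + 186×23 + 558×8 + 160×26 = 3072 + 4278 + 4464 + 4160 = 15974
Index = 19192 / 15974 × 100 = 120.1452

120.15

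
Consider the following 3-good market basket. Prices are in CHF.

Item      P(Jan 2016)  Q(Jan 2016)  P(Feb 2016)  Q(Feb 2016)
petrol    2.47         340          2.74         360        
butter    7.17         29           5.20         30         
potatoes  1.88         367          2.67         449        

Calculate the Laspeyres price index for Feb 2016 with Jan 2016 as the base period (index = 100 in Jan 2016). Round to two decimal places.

Laspeyres price index uses base-period quantities as weights.
ΣP(Feb 2016)·Q(Jan 2016) = 2.74×340 + 5.20×29 + 2.67×367 = 931.6 + 150.8 + 979.89 = 2062.29
ΣP(Jan 2016)·Q(Jan 2016) = 2.47×340 + 7.17×29 + 1.88×367 = 839.8 + 207.93 + 689.96 = 1737.69
Index = 2062.29 / 1737.69 × 100 = 118.6800

118.68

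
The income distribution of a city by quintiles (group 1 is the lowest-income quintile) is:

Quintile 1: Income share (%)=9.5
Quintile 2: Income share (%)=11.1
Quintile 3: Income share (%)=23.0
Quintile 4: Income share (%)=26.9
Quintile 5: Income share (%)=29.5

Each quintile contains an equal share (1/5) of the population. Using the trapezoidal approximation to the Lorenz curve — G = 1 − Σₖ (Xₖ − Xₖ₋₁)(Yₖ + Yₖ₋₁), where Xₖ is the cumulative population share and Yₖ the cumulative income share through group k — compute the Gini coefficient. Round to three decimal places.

0.223

Cumulative income shares Yₖ: 0.0950, 0.2060, 0.4360, 0.7050, 1.0000
Σ (Xₖ−Xₖ₋₁)(Yₖ+Yₖ₋₁) = (1/5)(0.0950+0.0000) + (1/5)(0.2060+0.0950) + (1/5)(0.4360+0.2060) + (1/5)(0.7050+0.4360) + (1/5)(1.0000+0.7050)
  = 0.0190 + 0.0602 + 0.1284 + 0.2282 + 0.3410 = 0.7768
G = 1 − 0.7768 = 0.2232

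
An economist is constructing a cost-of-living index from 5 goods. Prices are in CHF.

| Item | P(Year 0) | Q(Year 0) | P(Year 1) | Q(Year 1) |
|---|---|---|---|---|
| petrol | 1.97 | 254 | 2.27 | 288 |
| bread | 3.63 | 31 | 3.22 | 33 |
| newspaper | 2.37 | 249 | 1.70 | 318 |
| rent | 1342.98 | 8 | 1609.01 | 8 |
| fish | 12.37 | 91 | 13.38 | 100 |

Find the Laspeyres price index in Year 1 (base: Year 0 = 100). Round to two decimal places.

Laspeyres price index uses base-period quantities as weights.
ΣP(Year 1)·Q(Year 0) = 2.27×254 + 3.22×31 + 1.70×249 + 1609.01×8 + 13.38×91 = 576.58 + 99.82 + 423.3 + 12872.08 + 1217.58 = 15189.36
ΣP(Year 0)·Q(Year 0) = 1.97×254 + 3.63×31 + 2.37×249 + 1342.98×8 + 12.37×91 = 500.38 + 112.53 + 590.13 + 10743.84 + 1125.67 = 13072.55
Index = 15189.36 / 13072.55 × 100 = 116.1928

116.19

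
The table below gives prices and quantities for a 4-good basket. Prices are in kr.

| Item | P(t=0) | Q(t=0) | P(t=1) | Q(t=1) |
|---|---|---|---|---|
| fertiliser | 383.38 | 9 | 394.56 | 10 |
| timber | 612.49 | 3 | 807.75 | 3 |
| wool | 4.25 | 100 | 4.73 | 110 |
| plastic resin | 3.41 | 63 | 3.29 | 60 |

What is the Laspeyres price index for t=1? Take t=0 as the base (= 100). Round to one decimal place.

Laspeyres price index uses base-period quantities as weights.
ΣP(t=1)·Q(t=0) = 394.56×9 + 807.75×3 + 4.73×100 + 3.29×63 = 3551.04 + 2423.25 + 473 + 207.27 = 6654.56
ΣP(t=0)·Q(t=0) = 383.38×9 + 612.49×3 + 4.25×100 + 3.41×63 = 3450.42 + 1837.47 + 425 + 214.83 = 5927.72
Index = 6654.56 / 5927.72 × 100 = 112.2617

112.3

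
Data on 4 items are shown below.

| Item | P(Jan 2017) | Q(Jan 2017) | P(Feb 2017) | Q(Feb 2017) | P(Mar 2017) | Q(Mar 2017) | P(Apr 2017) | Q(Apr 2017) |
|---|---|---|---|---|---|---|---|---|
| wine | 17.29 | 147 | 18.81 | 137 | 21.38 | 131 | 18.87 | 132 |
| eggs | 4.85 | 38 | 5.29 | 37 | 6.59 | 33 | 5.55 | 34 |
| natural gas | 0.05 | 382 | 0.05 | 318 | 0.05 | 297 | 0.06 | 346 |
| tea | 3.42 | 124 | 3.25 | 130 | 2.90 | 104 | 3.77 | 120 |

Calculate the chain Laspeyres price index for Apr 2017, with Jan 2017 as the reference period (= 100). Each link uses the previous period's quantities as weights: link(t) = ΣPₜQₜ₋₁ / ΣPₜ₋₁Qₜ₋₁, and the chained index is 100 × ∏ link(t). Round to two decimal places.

Link Jan 2017→Feb 2017:
ΣP(Feb 2017)Q(Jan 2017) = 18.81×147 + 5.29×38 + 0.05×382 + 3.25×124 = 2765.07 + 201.02 + 19.1 + 403 = 3388.19
ΣP(Jan 2017)Q(Jan 2017) = 17.29×147 + 4.85×38 + 0.05×382 + 3.42×124 = 2541.63 + 184.3 + 19.1 + 424.08 = 3169.11
link = 3388.19/3169.11 = 1.069130
Link Feb 2017→Mar 2017:
ΣP(Mar 2017)Q(Feb 2017) = 21.38×137 + 6.59×37 + 0.05×318 + 2.90×130 = 2929.06 + 243.83 + 15.9 + 377 = 3565.79
ΣP(Feb 2017)Q(Feb 2017) = 18.81×137 + 5.29×37 + 0.05×318 + 3.25×130 = 2576.97 + 195.73 + 15.9 + 422.5 = 3211.1
link = 3565.79/3211.1 = 1.110457
Link Mar 2017→Apr 2017:
ΣP(Apr 2017)Q(Mar 2017) = 18.87×131 + 5.55×33 + 0.06×297 + 3.77×104 = 2471.97 + 183.15 + 17.82 + 392.08 = 3065.02
ΣP(Mar 2017)Q(Mar 2017) = 21.38×131 + 6.59×33 + 0.05×297 + 2.90×104 = 2800.78 + 217.47 + 14.85 + 301.6 = 3334.7
link = 3065.02/3334.7 = 0.919129
Chained index = 100 × 1.069130 × 1.110457 × 0.919129 = 109.1211

109.12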